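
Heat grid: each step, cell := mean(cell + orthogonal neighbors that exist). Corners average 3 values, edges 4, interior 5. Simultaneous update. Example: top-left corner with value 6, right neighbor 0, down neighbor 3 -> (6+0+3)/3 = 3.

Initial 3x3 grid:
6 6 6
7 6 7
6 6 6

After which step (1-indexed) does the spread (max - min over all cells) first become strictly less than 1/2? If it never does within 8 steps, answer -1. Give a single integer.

Answer: 1

Derivation:
Step 1: max=32/5, min=6, spread=2/5
  -> spread < 1/2 first at step 1
Step 2: max=1519/240, min=309/50, spread=179/1200
Step 3: max=18823/3000, min=1397/225, spread=589/9000
Step 4: max=5405551/864000, min=1121081/180000, spread=121811/4320000
Step 5: max=67491607/10800000, min=5051423/810000, spread=417901/32400000
Step 6: max=19424969359/3110400000, min=4043063129/648000000, spread=91331699/15552000000
Step 7: max=242762654263/38880000000, min=18199255007/2916000000, spread=317762509/116640000000
Step 8: max=69905646886831/11197440000000, min=14560732008761/2332800000000, spread=70666223891/55987200000000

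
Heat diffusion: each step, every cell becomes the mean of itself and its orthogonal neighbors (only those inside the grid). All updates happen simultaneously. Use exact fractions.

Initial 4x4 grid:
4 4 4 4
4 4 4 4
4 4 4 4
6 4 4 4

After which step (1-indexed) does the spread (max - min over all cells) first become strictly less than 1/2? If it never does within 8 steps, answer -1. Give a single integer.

Step 1: max=14/3, min=4, spread=2/3
Step 2: max=41/9, min=4, spread=5/9
Step 3: max=473/108, min=4, spread=41/108
  -> spread < 1/2 first at step 3
Step 4: max=14003/3240, min=4, spread=1043/3240
Step 5: max=414353/97200, min=4, spread=25553/97200
Step 6: max=12335459/2916000, min=36079/9000, spread=645863/2916000
Step 7: max=367561691/87480000, min=240971/60000, spread=16225973/87480000
Step 8: max=10975077983/2624400000, min=108701/27000, spread=409340783/2624400000

Answer: 3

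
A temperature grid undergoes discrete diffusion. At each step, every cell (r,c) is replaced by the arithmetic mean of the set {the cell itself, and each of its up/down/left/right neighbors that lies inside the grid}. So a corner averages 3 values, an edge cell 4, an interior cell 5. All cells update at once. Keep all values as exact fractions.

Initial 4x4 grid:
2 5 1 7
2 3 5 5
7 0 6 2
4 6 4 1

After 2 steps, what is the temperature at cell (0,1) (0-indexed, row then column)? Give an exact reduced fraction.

Answer: 53/16

Derivation:
Step 1: cell (0,1) = 11/4
Step 2: cell (0,1) = 53/16
Full grid after step 2:
  37/12 53/16 187/48 163/36
  51/16 353/100 393/100 199/48
  1009/240 351/100 391/100 839/240
  149/36 1069/240 809/240 121/36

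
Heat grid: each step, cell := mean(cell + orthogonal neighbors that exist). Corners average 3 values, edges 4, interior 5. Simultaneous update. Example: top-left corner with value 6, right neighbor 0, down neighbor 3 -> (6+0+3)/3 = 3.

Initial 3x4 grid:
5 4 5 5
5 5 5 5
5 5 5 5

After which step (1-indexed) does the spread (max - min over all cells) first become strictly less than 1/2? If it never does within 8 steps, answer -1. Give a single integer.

Step 1: max=5, min=14/3, spread=1/3
  -> spread < 1/2 first at step 1
Step 2: max=5, min=569/120, spread=31/120
Step 3: max=5, min=5189/1080, spread=211/1080
Step 4: max=8953/1800, min=523103/108000, spread=14077/108000
Step 5: max=536317/108000, min=4719593/972000, spread=5363/48600
Step 6: max=297131/60000, min=142059191/29160000, spread=93859/1166400
Step 7: max=480663533/97200000, min=8537725519/1749600000, spread=4568723/69984000
Step 8: max=14398381111/2916000000, min=513099564371/104976000000, spread=8387449/167961600

Answer: 1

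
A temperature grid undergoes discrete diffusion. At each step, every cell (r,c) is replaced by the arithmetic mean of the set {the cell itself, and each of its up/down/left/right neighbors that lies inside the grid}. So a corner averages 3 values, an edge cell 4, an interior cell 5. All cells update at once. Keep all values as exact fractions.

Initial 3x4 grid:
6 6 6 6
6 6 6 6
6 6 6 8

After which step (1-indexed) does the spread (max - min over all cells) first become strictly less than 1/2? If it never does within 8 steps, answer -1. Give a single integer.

Answer: 3

Derivation:
Step 1: max=20/3, min=6, spread=2/3
Step 2: max=59/9, min=6, spread=5/9
Step 3: max=689/108, min=6, spread=41/108
  -> spread < 1/2 first at step 3
Step 4: max=81977/12960, min=6, spread=4217/12960
Step 5: max=4874749/777600, min=21679/3600, spread=38417/155520
Step 6: max=291136211/46656000, min=434597/72000, spread=1903471/9331200
Step 7: max=17397149089/2799360000, min=13075759/2160000, spread=18038617/111974400
Step 8: max=1041037782851/167961600000, min=1179326759/194400000, spread=883978523/6718464000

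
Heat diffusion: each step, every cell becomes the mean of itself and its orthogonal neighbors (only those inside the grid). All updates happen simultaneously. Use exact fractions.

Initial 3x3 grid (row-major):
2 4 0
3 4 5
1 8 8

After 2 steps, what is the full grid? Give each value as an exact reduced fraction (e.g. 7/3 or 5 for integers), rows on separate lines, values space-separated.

After step 1:
  3 5/2 3
  5/2 24/5 17/4
  4 21/4 7
After step 2:
  8/3 133/40 13/4
  143/40 193/50 381/80
  47/12 421/80 11/2

Answer: 8/3 133/40 13/4
143/40 193/50 381/80
47/12 421/80 11/2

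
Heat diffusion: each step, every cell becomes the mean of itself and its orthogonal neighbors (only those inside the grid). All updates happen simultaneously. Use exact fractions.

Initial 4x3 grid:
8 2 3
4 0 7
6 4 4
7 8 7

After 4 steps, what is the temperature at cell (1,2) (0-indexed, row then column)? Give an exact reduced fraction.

Answer: 155011/36000

Derivation:
Step 1: cell (1,2) = 7/2
Step 2: cell (1,2) = 41/10
Step 3: cell (1,2) = 308/75
Step 4: cell (1,2) = 155011/36000
Full grid after step 4:
  535841/129600 3468799/864000 169697/43200
  974941/216000 1557371/360000 155011/36000
  123349/24000 114331/22500 536383/108000
  61103/10800 2423887/432000 358493/64800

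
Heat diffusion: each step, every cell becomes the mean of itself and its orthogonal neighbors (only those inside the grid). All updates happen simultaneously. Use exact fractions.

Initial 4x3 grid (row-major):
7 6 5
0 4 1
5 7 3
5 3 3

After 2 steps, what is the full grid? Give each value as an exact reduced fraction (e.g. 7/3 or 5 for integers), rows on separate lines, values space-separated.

Answer: 83/18 523/120 17/4
971/240 83/20 287/80
1019/240 81/20 283/80
157/36 487/120 11/3

Derivation:
After step 1:
  13/3 11/2 4
  4 18/5 13/4
  17/4 22/5 7/2
  13/3 9/2 3
After step 2:
  83/18 523/120 17/4
  971/240 83/20 287/80
  1019/240 81/20 283/80
  157/36 487/120 11/3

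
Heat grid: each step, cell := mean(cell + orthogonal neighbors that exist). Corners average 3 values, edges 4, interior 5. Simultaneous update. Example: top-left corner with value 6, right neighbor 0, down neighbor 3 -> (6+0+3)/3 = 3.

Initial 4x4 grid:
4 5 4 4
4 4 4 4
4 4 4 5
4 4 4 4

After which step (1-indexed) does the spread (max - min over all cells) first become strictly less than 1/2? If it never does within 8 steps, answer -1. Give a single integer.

Step 1: max=13/3, min=4, spread=1/3
  -> spread < 1/2 first at step 1
Step 2: max=511/120, min=4, spread=31/120
Step 3: max=4531/1080, min=4, spread=211/1080
Step 4: max=90143/21600, min=908/225, spread=119/864
Step 5: max=499517/120000, min=13658/3375, spread=125093/1080000
Step 6: max=20222449/4860000, min=365971/90000, spread=92003/972000
Step 7: max=121170857/29160000, min=2476103/607500, spread=2317913/29160000
Step 8: max=18166578757/4374000000, min=2978959357/729000000, spread=58564523/874800000

Answer: 1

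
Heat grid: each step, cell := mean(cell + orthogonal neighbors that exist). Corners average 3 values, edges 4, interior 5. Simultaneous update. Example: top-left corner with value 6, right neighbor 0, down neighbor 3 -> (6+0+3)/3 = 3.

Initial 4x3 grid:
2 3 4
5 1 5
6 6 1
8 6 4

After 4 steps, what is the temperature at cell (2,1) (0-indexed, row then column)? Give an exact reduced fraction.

Step 1: cell (2,1) = 4
Step 2: cell (2,1) = 97/20
Step 3: cell (2,1) = 2639/600
Step 4: cell (2,1) = 41089/9000
Full grid after step 4:
  11689/3240 306659/86400 1211/360
  179587/43200 136531/36000 53779/14400
  205067/43200 41089/9000 177317/43200
  68381/12960 210697/43200 59561/12960

Answer: 41089/9000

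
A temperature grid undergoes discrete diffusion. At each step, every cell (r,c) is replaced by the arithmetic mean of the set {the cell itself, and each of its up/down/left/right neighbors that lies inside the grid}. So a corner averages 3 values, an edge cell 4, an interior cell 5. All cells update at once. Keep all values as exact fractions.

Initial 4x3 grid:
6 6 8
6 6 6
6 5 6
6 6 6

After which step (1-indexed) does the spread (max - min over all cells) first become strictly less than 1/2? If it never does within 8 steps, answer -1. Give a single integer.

Step 1: max=20/3, min=23/4, spread=11/12
Step 2: max=59/9, min=577/100, spread=707/900
Step 3: max=13663/2160, min=27989/4800, spread=21359/43200
  -> spread < 1/2 first at step 3
Step 4: max=203183/32400, min=252649/43200, spread=10957/25920
Step 5: max=24089309/3888000, min=15250781/2592000, spread=97051/311040
Step 6: max=1437869281/233280000, min=917195179/155520000, spread=4966121/18662400
Step 7: max=85807799579/13996800000, min=55255899761/9331200000, spread=46783199/223948800
Step 8: max=5131671854761/839808000000, min=3324084989299/559872000000, spread=2328709933/13436928000

Answer: 3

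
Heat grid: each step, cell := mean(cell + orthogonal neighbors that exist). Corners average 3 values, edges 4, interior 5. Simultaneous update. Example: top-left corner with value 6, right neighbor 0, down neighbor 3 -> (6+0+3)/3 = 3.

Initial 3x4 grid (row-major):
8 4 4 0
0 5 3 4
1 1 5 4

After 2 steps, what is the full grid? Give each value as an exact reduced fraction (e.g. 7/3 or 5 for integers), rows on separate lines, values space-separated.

Answer: 17/4 73/20 223/60 49/18
323/120 371/100 311/100 279/80
43/18 571/240 887/240 31/9

Derivation:
After step 1:
  4 21/4 11/4 8/3
  7/2 13/5 21/5 11/4
  2/3 3 13/4 13/3
After step 2:
  17/4 73/20 223/60 49/18
  323/120 371/100 311/100 279/80
  43/18 571/240 887/240 31/9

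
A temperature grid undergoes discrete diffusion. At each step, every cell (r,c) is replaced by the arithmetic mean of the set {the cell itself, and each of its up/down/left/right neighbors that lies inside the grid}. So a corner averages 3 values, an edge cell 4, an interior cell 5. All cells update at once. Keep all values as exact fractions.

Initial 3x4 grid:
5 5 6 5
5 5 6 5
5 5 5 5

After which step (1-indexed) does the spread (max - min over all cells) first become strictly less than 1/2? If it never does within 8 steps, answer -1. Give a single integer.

Step 1: max=11/2, min=5, spread=1/2
Step 2: max=1289/240, min=5, spread=89/240
  -> spread < 1/2 first at step 2
Step 3: max=719/135, min=1213/240, spread=587/2160
Step 4: max=687817/129600, min=12193/2400, spread=5879/25920
Step 5: max=41077553/7776000, min=17237/3375, spread=272701/1555200
Step 6: max=2457255967/466560000, min=66409247/12960000, spread=2660923/18662400
Step 7: max=147026529053/27993600000, min=444014797/86400000, spread=126629393/1119744000
Step 8: max=8803695199927/1679616000000, min=240270183307/46656000000, spread=1231748807/13436928000

Answer: 2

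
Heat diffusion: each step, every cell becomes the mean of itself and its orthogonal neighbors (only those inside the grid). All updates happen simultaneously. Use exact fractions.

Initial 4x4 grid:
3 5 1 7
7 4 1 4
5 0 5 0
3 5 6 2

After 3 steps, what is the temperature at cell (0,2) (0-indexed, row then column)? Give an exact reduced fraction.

Step 1: cell (0,2) = 7/2
Step 2: cell (0,2) = 55/16
Step 3: cell (0,2) = 2757/800
Full grid after step 3:
  2963/720 9119/2400 2757/800 27/8
  4907/1200 7233/2000 3323/1000 7471/2400
  14053/3600 2219/600 18829/6000 22477/7200
  4339/1080 6539/1800 6253/1800 6679/2160

Answer: 2757/800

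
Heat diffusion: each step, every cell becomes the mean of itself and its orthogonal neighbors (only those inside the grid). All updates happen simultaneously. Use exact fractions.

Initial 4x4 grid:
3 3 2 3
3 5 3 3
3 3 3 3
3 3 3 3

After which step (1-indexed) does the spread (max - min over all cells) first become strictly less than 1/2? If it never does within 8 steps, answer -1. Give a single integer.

Answer: 3

Derivation:
Step 1: max=7/2, min=8/3, spread=5/6
Step 2: max=67/20, min=101/36, spread=49/90
Step 3: max=261/80, min=1573/540, spread=151/432
  -> spread < 1/2 first at step 3
Step 4: max=2309/720, min=47839/16200, spread=8227/32400
Step 5: max=229709/72000, min=1456453/486000, spread=376331/1944000
Step 6: max=2053747/648000, min=21986477/7290000, spread=4472707/29160000
Step 7: max=204497341/64800000, min=1327625113/437400000, spread=42185551/349920000
Step 8: max=203750711/64800000, min=9992884021/3280500000, spread=2575965787/26244000000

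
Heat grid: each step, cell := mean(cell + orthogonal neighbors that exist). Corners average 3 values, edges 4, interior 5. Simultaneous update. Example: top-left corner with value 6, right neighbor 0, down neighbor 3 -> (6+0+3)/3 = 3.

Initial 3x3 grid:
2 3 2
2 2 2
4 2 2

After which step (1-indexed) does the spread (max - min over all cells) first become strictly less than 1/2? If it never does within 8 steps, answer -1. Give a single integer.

Answer: 2

Derivation:
Step 1: max=8/3, min=2, spread=2/3
Step 2: max=23/9, min=32/15, spread=19/45
  -> spread < 1/2 first at step 2
Step 3: max=659/270, min=3953/1800, spread=1321/5400
Step 4: max=77621/32400, min=288559/129600, spread=877/5184
Step 5: max=574439/243000, min=17460173/7776000, spread=7375/62208
Step 6: max=273597539/116640000, min=1055547031/466560000, spread=62149/746496
Step 7: max=8161408829/3499200000, min=63655198757/27993600000, spread=523543/8957952
Step 8: max=975724121201/419904000000, min=3833981031679/1679616000000, spread=4410589/107495424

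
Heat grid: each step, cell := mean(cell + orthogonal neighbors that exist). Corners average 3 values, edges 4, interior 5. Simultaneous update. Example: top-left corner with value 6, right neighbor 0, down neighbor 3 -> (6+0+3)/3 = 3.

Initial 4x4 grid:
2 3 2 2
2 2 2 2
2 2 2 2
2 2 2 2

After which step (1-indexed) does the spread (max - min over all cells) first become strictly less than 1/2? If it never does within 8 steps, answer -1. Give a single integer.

Step 1: max=7/3, min=2, spread=1/3
  -> spread < 1/2 first at step 1
Step 2: max=271/120, min=2, spread=31/120
Step 3: max=2371/1080, min=2, spread=211/1080
Step 4: max=232843/108000, min=2, spread=16843/108000
Step 5: max=2082643/972000, min=18079/9000, spread=130111/972000
Step 6: max=61962367/29160000, min=1087159/540000, spread=3255781/29160000
Step 7: max=1849953691/874800000, min=1091107/540000, spread=82360351/874800000
Step 8: max=55239316891/26244000000, min=196906441/97200000, spread=2074577821/26244000000

Answer: 1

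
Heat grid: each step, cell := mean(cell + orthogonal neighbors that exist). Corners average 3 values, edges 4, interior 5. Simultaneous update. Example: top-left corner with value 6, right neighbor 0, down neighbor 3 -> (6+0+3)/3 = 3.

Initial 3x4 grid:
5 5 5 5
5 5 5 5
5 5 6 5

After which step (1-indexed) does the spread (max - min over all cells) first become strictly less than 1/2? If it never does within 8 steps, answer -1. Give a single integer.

Answer: 1

Derivation:
Step 1: max=16/3, min=5, spread=1/3
  -> spread < 1/2 first at step 1
Step 2: max=631/120, min=5, spread=31/120
Step 3: max=5611/1080, min=5, spread=211/1080
Step 4: max=556897/108000, min=9047/1800, spread=14077/108000
Step 5: max=5000407/972000, min=543683/108000, spread=5363/48600
Step 6: max=149540809/29160000, min=302869/60000, spread=93859/1166400
Step 7: max=8958274481/1749600000, min=491336467/97200000, spread=4568723/69984000
Step 8: max=536660435629/104976000000, min=14761618889/2916000000, spread=8387449/167961600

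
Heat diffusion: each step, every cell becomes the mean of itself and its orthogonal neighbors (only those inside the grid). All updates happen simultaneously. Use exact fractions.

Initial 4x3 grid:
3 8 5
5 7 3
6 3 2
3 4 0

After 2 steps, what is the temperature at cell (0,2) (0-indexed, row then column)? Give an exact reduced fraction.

Step 1: cell (0,2) = 16/3
Step 2: cell (0,2) = 46/9
Full grid after step 2:
  49/9 1297/240 46/9
  601/120 497/100 1007/240
  547/120 367/100 253/80
  133/36 397/120 13/6

Answer: 46/9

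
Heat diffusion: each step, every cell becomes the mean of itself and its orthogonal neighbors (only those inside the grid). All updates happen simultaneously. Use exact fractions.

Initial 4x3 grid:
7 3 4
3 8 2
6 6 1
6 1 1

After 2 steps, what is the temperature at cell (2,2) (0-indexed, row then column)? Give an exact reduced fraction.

Answer: 233/80

Derivation:
Step 1: cell (2,2) = 5/2
Step 2: cell (2,2) = 233/80
Full grid after step 2:
  95/18 517/120 49/12
  1199/240 481/100 273/80
  1199/240 401/100 233/80
  157/36 397/120 7/3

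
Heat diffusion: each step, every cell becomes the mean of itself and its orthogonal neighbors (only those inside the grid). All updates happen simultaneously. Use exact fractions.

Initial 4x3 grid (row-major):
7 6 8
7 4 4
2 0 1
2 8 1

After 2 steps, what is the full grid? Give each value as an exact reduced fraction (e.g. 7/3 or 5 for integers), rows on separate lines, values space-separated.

After step 1:
  20/3 25/4 6
  5 21/5 17/4
  11/4 3 3/2
  4 11/4 10/3
After step 2:
  215/36 1387/240 11/2
  1117/240 227/50 319/80
  59/16 71/25 145/48
  19/6 157/48 91/36

Answer: 215/36 1387/240 11/2
1117/240 227/50 319/80
59/16 71/25 145/48
19/6 157/48 91/36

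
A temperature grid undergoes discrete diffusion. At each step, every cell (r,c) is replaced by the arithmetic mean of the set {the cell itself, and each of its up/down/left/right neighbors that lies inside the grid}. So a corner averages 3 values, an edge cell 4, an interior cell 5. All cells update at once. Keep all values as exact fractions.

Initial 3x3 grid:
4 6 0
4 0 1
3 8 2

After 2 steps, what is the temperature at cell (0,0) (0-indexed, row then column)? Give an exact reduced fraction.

Step 1: cell (0,0) = 14/3
Step 2: cell (0,0) = 119/36
Full grid after step 2:
  119/36 133/40 67/36
  973/240 261/100 211/80
  11/3 943/240 23/9

Answer: 119/36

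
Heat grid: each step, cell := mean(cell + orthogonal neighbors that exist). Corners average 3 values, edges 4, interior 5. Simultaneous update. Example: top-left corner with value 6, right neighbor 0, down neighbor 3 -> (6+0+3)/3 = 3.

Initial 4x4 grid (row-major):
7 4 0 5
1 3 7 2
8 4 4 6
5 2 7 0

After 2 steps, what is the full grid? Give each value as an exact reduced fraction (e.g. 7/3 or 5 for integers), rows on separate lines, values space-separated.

Answer: 49/12 153/40 391/120 34/9
341/80 389/100 108/25 203/60
369/80 113/25 77/20 269/60
14/3 339/80 1061/240 127/36

Derivation:
After step 1:
  4 7/2 4 7/3
  19/4 19/5 16/5 5
  9/2 21/5 28/5 3
  5 9/2 13/4 13/3
After step 2:
  49/12 153/40 391/120 34/9
  341/80 389/100 108/25 203/60
  369/80 113/25 77/20 269/60
  14/3 339/80 1061/240 127/36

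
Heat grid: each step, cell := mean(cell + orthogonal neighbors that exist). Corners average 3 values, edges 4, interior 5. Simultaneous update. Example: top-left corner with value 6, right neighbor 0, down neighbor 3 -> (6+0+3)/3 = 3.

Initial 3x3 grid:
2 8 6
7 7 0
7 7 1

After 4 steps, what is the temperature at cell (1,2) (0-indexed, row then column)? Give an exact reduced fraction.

Step 1: cell (1,2) = 7/2
Step 2: cell (1,2) = 499/120
Step 3: cell (1,2) = 32303/7200
Step 4: cell (1,2) = 2042191/432000
Full grid after step 4:
  362923/64800 4539257/864000 627071/129600
  4872757/864000 310739/60000 2042191/432000
  80119/14400 2222441/432000 75787/16200

Answer: 2042191/432000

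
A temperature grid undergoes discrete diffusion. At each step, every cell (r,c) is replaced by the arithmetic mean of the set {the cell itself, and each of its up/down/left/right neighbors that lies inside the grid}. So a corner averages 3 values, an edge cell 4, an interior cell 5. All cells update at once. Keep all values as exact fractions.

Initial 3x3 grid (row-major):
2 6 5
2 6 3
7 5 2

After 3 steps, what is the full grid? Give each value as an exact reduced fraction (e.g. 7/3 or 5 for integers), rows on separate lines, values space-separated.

After step 1:
  10/3 19/4 14/3
  17/4 22/5 4
  14/3 5 10/3
After step 2:
  37/9 343/80 161/36
  333/80 112/25 41/10
  167/36 87/20 37/9
After step 3:
  2261/540 20821/4800 9259/2160
  6957/1600 1069/250 5149/1200
  9469/2160 879/200 2261/540

Answer: 2261/540 20821/4800 9259/2160
6957/1600 1069/250 5149/1200
9469/2160 879/200 2261/540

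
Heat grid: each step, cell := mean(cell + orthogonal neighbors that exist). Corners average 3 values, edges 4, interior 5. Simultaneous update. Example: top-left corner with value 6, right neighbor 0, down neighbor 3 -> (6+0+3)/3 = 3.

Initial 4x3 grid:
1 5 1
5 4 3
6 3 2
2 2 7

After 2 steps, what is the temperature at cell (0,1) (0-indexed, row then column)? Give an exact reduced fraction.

Answer: 161/48

Derivation:
Step 1: cell (0,1) = 11/4
Step 2: cell (0,1) = 161/48
Full grid after step 2:
  125/36 161/48 11/4
  47/12 333/100 53/16
  221/60 373/100 799/240
  65/18 139/40 131/36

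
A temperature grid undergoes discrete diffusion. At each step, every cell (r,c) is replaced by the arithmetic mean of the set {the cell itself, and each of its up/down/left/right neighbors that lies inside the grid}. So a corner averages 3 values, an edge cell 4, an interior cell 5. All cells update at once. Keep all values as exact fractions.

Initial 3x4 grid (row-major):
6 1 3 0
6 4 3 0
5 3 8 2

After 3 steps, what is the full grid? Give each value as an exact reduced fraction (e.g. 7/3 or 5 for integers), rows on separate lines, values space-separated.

Answer: 4327/1080 5119/1440 1181/480 731/360
859/192 151/40 1883/600 6689/2880
9829/2160 3127/720 313/90 6581/2160

Derivation:
After step 1:
  13/3 7/2 7/4 1
  21/4 17/5 18/5 5/4
  14/3 5 4 10/3
After step 2:
  157/36 779/240 197/80 4/3
  353/80 83/20 14/5 551/240
  179/36 64/15 239/60 103/36
After step 3:
  4327/1080 5119/1440 1181/480 731/360
  859/192 151/40 1883/600 6689/2880
  9829/2160 3127/720 313/90 6581/2160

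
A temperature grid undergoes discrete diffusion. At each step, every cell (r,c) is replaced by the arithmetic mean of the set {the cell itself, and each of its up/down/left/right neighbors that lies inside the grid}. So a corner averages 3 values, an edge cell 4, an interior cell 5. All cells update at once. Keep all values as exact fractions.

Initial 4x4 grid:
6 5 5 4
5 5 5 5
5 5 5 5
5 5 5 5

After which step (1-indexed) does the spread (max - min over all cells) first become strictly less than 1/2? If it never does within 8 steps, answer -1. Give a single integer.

Answer: 3

Derivation:
Step 1: max=16/3, min=14/3, spread=2/3
Step 2: max=95/18, min=85/18, spread=5/9
Step 3: max=2233/432, min=2087/432, spread=73/216
  -> spread < 1/2 first at step 3
Step 4: max=66571/12960, min=63029/12960, spread=1771/6480
Step 5: max=396413/77760, min=381187/77760, spread=7613/38880
Step 6: max=59234311/11664000, min=57405689/11664000, spread=914311/5832000
Step 7: max=354130673/69984000, min=345709327/69984000, spread=4210673/34992000
Step 8: max=52997184751/10497600000, min=51978815249/10497600000, spread=509184751/5248800000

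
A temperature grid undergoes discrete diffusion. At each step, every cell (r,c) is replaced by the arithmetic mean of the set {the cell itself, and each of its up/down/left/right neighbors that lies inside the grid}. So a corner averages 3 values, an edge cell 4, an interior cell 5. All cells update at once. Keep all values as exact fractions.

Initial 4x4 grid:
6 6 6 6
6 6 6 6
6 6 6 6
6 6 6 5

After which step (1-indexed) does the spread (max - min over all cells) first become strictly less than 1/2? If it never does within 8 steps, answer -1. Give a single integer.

Answer: 1

Derivation:
Step 1: max=6, min=17/3, spread=1/3
  -> spread < 1/2 first at step 1
Step 2: max=6, min=103/18, spread=5/18
Step 3: max=6, min=1255/216, spread=41/216
Step 4: max=6, min=37837/6480, spread=1043/6480
Step 5: max=6, min=1140847/194400, spread=25553/194400
Step 6: max=107921/18000, min=34320541/5832000, spread=645863/5832000
Step 7: max=719029/120000, min=1032118309/174960000, spread=16225973/174960000
Step 8: max=323299/54000, min=31015322017/5248800000, spread=409340783/5248800000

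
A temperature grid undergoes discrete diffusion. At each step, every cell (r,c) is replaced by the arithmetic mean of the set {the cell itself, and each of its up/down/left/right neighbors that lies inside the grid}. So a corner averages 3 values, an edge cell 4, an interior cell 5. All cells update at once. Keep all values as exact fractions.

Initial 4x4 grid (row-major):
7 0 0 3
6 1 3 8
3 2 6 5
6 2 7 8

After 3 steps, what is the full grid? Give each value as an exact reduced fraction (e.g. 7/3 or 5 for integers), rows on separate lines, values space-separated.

After step 1:
  13/3 2 3/2 11/3
  17/4 12/5 18/5 19/4
  17/4 14/5 23/5 27/4
  11/3 17/4 23/4 20/3
After step 2:
  127/36 307/120 323/120 119/36
  457/120 301/100 337/100 563/120
  449/120 183/50 47/10 683/120
  73/18 247/60 319/60 115/18
After step 3:
  1781/540 10609/3600 10733/3600 481/135
  12679/3600 2461/750 5539/1500 15353/3600
  13739/3600 11537/3000 13643/3000 773/144
  4289/1080 7717/1800 1847/360 6263/1080

Answer: 1781/540 10609/3600 10733/3600 481/135
12679/3600 2461/750 5539/1500 15353/3600
13739/3600 11537/3000 13643/3000 773/144
4289/1080 7717/1800 1847/360 6263/1080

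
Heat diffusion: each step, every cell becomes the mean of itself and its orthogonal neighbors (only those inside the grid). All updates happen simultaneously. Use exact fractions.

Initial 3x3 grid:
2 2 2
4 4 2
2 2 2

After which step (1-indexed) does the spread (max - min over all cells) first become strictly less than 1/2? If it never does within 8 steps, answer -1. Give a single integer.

Step 1: max=3, min=2, spread=1
Step 2: max=167/60, min=93/40, spread=11/24
  -> spread < 1/2 first at step 2
Step 3: max=9799/3600, min=143/60, spread=1219/3600
Step 4: max=572603/216000, min=116759/48000, spread=755/3456
Step 5: max=34025491/12960000, min=21360119/8640000, spread=6353/41472
Step 6: max=2020258127/777600000, min=1291077293/518400000, spread=53531/497664
Step 7: max=120552444319/46656000000, min=2889614173/1152000000, spread=450953/5971968
Step 8: max=7199069793443/2799360000000, min=4700446450837/1866240000000, spread=3799043/71663616

Answer: 2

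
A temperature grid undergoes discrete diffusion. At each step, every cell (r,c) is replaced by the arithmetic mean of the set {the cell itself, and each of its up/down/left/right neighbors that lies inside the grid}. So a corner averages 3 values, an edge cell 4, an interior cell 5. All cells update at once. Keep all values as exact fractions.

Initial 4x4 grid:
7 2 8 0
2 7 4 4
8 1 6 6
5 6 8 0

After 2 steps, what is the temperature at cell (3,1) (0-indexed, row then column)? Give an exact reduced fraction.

Step 1: cell (3,1) = 5
Step 2: cell (3,1) = 329/60
Full grid after step 2:
  47/9 491/120 193/40 11/3
  253/60 133/25 21/5 173/40
  329/60 114/25 127/25 103/24
  46/9 329/60 59/12 41/9

Answer: 329/60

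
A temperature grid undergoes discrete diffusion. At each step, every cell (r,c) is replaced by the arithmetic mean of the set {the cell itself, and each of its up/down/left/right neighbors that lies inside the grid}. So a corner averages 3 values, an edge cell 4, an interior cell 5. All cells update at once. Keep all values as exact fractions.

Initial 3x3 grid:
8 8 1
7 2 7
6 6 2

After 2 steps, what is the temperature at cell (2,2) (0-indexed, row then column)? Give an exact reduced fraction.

Step 1: cell (2,2) = 5
Step 2: cell (2,2) = 4
Full grid after step 2:
  109/18 95/16 157/36
  103/16 47/10 29/6
  193/36 16/3 4

Answer: 4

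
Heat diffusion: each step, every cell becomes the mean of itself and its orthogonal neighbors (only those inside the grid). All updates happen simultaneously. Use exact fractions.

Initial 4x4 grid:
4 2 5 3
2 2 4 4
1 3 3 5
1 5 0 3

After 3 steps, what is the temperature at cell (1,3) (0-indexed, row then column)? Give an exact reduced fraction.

Answer: 2873/800

Derivation:
Step 1: cell (1,3) = 4
Step 2: cell (1,3) = 307/80
Step 3: cell (1,3) = 2873/800
Full grid after step 3:
  5791/2160 4397/1440 2753/800 1351/360
  23/9 16849/6000 3369/1000 2873/800
  517/225 4013/1500 721/240 24169/7200
  1247/540 2203/900 2573/900 1307/432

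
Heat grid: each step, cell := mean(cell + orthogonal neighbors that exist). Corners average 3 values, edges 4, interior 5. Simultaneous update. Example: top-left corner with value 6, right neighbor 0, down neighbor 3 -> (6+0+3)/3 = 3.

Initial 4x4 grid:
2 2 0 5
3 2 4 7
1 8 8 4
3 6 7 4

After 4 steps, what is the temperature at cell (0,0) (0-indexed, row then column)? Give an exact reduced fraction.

Step 1: cell (0,0) = 7/3
Step 2: cell (0,0) = 35/18
Step 3: cell (0,0) = 338/135
Step 4: cell (0,0) = 883/324
Full grid after step 4:
  883/324 668897/216000 86209/24000 10853/2700
  703607/216000 40493/11250 2652/625 325837/72000
  848159/216000 201467/45000 24799/5000 375877/72000
  14443/3240 1049789/216000 129149/24000 29797/5400

Answer: 883/324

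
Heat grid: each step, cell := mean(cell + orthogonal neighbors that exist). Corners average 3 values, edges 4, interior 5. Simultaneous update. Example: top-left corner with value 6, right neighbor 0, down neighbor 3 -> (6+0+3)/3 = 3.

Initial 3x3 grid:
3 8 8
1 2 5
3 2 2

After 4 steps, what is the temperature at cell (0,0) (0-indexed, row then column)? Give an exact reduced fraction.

Step 1: cell (0,0) = 4
Step 2: cell (0,0) = 23/6
Step 3: cell (0,0) = 1411/360
Step 4: cell (0,0) = 82757/21600
Full grid after step 4:
  82757/21600 1229213/288000 10873/2400
  321071/96000 55057/15000 1174213/288000
  62107/21600 912713/288000 75607/21600

Answer: 82757/21600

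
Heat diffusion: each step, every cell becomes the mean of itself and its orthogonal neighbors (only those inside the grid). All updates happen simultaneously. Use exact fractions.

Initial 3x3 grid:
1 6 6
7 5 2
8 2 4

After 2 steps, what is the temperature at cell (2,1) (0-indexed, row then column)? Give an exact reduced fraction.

Answer: 1049/240

Derivation:
Step 1: cell (2,1) = 19/4
Step 2: cell (2,1) = 1049/240
Full grid after step 2:
  173/36 547/120 161/36
  1199/240 463/100 959/240
  47/9 1049/240 35/9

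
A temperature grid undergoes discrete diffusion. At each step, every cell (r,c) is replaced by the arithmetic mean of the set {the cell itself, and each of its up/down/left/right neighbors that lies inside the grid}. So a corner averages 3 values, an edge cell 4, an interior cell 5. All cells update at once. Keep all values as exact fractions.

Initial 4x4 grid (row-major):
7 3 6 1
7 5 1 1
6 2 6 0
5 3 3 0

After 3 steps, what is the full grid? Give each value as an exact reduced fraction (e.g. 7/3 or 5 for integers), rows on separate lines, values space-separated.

After step 1:
  17/3 21/4 11/4 8/3
  25/4 18/5 19/5 3/4
  5 22/5 12/5 7/4
  14/3 13/4 3 1
After step 2:
  103/18 259/60 217/60 37/18
  1231/240 233/50 133/50 269/120
  1219/240 373/100 307/100 59/40
  155/36 919/240 193/80 23/12
After step 3:
  10921/2160 4121/900 1423/450 2849/1080
  37063/7200 4919/1200 9749/3000 7589/3600
  32839/7200 12221/3000 5339/2000 2611/1200
  4757/1080 25699/7200 6737/2400 1393/720

Answer: 10921/2160 4121/900 1423/450 2849/1080
37063/7200 4919/1200 9749/3000 7589/3600
32839/7200 12221/3000 5339/2000 2611/1200
4757/1080 25699/7200 6737/2400 1393/720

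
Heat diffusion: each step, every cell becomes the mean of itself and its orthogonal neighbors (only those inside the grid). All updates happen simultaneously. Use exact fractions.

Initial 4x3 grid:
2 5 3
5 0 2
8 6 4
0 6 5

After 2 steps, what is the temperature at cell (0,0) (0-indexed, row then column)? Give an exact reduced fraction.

Answer: 41/12

Derivation:
Step 1: cell (0,0) = 4
Step 2: cell (0,0) = 41/12
Full grid after step 2:
  41/12 403/120 97/36
  161/40 169/50 403/120
  539/120 433/100 163/40
  41/9 1123/240 9/2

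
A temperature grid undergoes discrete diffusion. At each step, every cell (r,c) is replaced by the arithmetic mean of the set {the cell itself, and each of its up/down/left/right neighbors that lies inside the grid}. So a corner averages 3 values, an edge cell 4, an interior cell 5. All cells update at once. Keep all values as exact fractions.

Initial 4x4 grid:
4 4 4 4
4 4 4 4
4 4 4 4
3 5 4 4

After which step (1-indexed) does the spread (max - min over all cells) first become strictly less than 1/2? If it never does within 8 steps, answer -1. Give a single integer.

Step 1: max=17/4, min=15/4, spread=1/2
Step 2: max=329/80, min=47/12, spread=47/240
  -> spread < 1/2 first at step 2
Step 3: max=9809/2400, min=9499/2400, spread=31/240
Step 4: max=87689/21600, min=95531/24000, spread=17111/216000
Step 5: max=8743073/2160000, min=861811/216000, spread=124963/2160000
Step 6: max=78610553/19440000, min=17262637/4320000, spread=1857373/38880000
Step 7: max=3767027/933120, min=155414183/38880000, spread=2317913/58320000
Step 8: max=70582205489/17496000000, min=23332186753/5832000000, spread=58564523/1749600000

Answer: 2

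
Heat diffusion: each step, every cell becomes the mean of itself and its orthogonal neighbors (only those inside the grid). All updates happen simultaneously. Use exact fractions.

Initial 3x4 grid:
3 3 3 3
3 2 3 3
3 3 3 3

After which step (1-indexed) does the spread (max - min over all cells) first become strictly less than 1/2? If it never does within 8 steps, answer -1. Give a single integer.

Step 1: max=3, min=11/4, spread=1/4
  -> spread < 1/2 first at step 1
Step 2: max=3, min=277/100, spread=23/100
Step 3: max=1187/400, min=13589/4800, spread=131/960
Step 4: max=21209/7200, min=123049/43200, spread=841/8640
Step 5: max=4226627/1440000, min=49297949/17280000, spread=56863/691200
Step 6: max=37890457/12960000, min=445025659/155520000, spread=386393/6220800
Step 7: max=15131641187/5184000000, min=178230276869/62208000000, spread=26795339/497664000
Step 8: max=906033850333/311040000000, min=10713624285871/3732480000000, spread=254051069/5971968000

Answer: 1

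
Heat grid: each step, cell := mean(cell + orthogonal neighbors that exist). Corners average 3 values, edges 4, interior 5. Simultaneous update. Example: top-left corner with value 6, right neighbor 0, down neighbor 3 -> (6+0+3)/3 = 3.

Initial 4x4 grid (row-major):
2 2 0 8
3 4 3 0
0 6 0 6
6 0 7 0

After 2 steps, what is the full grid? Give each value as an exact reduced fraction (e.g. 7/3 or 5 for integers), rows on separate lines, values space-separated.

After step 1:
  7/3 2 13/4 8/3
  9/4 18/5 7/5 17/4
  15/4 2 22/5 3/2
  2 19/4 7/4 13/3
After step 2:
  79/36 671/240 559/240 61/18
  179/60 9/4 169/50 589/240
  5/2 37/10 221/100 869/240
  7/2 21/8 457/120 91/36

Answer: 79/36 671/240 559/240 61/18
179/60 9/4 169/50 589/240
5/2 37/10 221/100 869/240
7/2 21/8 457/120 91/36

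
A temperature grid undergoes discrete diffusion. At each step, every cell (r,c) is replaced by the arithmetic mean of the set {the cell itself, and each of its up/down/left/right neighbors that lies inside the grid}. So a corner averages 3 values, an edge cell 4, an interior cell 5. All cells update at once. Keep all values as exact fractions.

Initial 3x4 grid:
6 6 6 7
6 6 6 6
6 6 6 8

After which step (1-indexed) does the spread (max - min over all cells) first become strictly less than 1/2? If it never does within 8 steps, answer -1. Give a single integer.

Answer: 3

Derivation:
Step 1: max=27/4, min=6, spread=3/4
Step 2: max=239/36, min=6, spread=23/36
Step 3: max=2789/432, min=6, spread=197/432
  -> spread < 1/2 first at step 3
Step 4: max=166321/25920, min=1735/288, spread=10171/25920
Step 5: max=9887147/1555200, min=9079/1500, spread=2370199/7776000
Step 6: max=590632633/93312000, min=7870369/1296000, spread=4793213/18662400
Step 7: max=35280227267/5598720000, min=236976743/38880000, spread=46223051/223948800
Step 8: max=2110606548553/335923200000, min=2375924027/388800000, spread=2312327569/13436928000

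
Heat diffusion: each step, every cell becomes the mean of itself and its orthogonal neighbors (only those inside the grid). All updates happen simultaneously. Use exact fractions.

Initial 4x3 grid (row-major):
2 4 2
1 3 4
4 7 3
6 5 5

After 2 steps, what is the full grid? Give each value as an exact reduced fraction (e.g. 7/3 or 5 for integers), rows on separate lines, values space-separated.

After step 1:
  7/3 11/4 10/3
  5/2 19/5 3
  9/2 22/5 19/4
  5 23/4 13/3
After step 2:
  91/36 733/240 109/36
  197/60 329/100 893/240
  41/10 116/25 989/240
  61/12 1169/240 89/18

Answer: 91/36 733/240 109/36
197/60 329/100 893/240
41/10 116/25 989/240
61/12 1169/240 89/18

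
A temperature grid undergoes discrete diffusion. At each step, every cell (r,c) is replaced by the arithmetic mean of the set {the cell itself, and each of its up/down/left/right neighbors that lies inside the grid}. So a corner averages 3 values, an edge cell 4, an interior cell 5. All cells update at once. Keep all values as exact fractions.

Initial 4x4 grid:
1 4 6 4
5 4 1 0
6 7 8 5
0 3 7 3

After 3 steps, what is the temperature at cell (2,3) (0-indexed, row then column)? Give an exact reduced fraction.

Answer: 1037/240

Derivation:
Step 1: cell (2,3) = 4
Step 2: cell (2,3) = 171/40
Step 3: cell (2,3) = 1037/240
Full grid after step 3:
  2063/540 13843/3600 13123/3600 1847/540
  14623/3600 6251/1500 6047/1500 13363/3600
  1703/400 91/20 459/100 1037/240
  763/180 5489/1200 383/80 281/60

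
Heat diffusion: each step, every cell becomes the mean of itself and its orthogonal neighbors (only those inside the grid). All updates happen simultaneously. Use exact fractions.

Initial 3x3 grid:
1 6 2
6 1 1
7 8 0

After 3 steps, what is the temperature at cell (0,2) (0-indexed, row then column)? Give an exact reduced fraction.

Answer: 343/120

Derivation:
Step 1: cell (0,2) = 3
Step 2: cell (0,2) = 13/6
Step 3: cell (0,2) = 343/120
Full grid after step 3:
  8609/2160 22289/7200 343/120
  59203/14400 22811/6000 811/300
  1151/240 2297/600 607/180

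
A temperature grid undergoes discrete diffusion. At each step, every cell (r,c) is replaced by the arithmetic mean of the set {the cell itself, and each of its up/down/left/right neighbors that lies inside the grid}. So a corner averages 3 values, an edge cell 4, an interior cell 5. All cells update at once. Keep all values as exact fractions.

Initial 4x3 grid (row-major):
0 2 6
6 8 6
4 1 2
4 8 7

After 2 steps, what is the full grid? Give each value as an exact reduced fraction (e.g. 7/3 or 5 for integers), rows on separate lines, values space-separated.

Answer: 67/18 239/60 85/18
931/240 116/25 563/120
1091/240 439/100 593/120
169/36 103/20 44/9

Derivation:
After step 1:
  8/3 4 14/3
  9/2 23/5 11/2
  15/4 23/5 4
  16/3 5 17/3
After step 2:
  67/18 239/60 85/18
  931/240 116/25 563/120
  1091/240 439/100 593/120
  169/36 103/20 44/9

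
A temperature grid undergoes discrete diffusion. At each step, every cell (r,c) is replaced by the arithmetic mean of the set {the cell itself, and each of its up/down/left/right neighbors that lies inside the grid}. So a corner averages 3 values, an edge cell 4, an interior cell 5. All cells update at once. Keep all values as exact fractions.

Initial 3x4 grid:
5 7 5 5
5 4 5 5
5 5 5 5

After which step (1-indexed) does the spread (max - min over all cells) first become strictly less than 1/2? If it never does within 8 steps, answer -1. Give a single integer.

Step 1: max=17/3, min=19/4, spread=11/12
Step 2: max=1297/240, min=29/6, spread=137/240
Step 3: max=5681/1080, min=2359/480, spread=1493/4320
  -> spread < 1/2 first at step 3
Step 4: max=224207/43200, min=23831/4800, spread=152/675
Step 5: max=8010443/1555200, min=107893/21600, spread=242147/1555200
Step 6: max=199154417/38880000, min=10828409/2160000, spread=848611/7776000
Step 7: max=28600529207/5598720000, min=260529469/51840000, spread=92669311/1119744000
Step 8: max=1711585142053/335923200000, min=47001504673/9331200000, spread=781238953/13436928000

Answer: 3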